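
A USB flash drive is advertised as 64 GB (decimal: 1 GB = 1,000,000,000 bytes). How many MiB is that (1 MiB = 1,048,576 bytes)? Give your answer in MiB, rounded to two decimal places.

64 GB = 64 × 10^9 bytes = 64,000,000,000 bytes
1 MiB = 2^20 bytes = 1,048,576 bytes
64,000,000,000 / 1,048,576 = 61,035.16 MiB

61,035.16 MiB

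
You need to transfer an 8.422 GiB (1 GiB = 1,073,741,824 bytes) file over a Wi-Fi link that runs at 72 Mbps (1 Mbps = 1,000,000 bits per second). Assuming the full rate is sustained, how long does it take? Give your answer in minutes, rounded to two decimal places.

16.75 minutes

8.422 GiB = 9,043,053,641.728 bytes = 72,344,429,133.824 bits
72 Mbps = 72,000,000 bits/s
time = 72,344,429,133.824 / 72,000,000 = 1,004.784 s
1,004.784 s / 60 = 16.75 minutes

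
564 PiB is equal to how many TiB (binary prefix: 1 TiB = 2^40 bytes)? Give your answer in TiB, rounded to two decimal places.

577,536.00 TiB

564 PiB × 1,125,899,906,842,624 bytes/PiB = 635,007,547,459,239,936 bytes
1 TiB = 2^40 bytes = 1,099,511,627,776 bytes
635,007,547,459,239,936 / 1,099,511,627,776 = 577,536.00 TiB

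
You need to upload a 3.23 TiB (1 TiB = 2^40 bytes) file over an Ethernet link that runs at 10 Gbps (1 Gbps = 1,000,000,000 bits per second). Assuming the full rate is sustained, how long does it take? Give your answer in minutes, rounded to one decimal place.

3.23 TiB = 3,551,422,557,716.48 bytes = 28,411,380,461,731.84 bits
10 Gbps = 10,000,000,000 bits/s
time = 28,411,380,461,731.84 / 10,000,000,000 = 2,841.14 s
2,841.14 s / 60 = 47.4 minutes

47.4 minutes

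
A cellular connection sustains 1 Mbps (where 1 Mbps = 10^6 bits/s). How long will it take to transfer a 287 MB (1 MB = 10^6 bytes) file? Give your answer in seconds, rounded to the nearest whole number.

2,296 seconds

287 MB = 287,000,000 bytes = 2,296,000,000 bits
1 Mbps = 1,000,000 bits/s
time = 2,296,000,000 / 1,000,000 = 2,296 s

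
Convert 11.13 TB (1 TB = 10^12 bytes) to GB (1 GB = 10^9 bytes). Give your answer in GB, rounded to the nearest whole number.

11.13 TB = 11.13 × 10^12 bytes = 11,130,000,000,000 bytes
1 GB = 10^9 bytes = 1,000,000,000 bytes
11,130,000,000,000 / 1,000,000,000 = 11,130 GB

11,130 GB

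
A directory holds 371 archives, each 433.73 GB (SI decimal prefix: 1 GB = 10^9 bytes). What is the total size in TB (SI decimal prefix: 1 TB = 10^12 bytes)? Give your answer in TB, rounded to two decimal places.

160.91 TB

Total = 371 × 433.73 GB = 160913.83 GB
= 160913.83 × 1,000,000,000 bytes = 160,913,830,000,000 bytes
1 TB = 1,000,000,000,000 bytes
160,913,830,000,000 / 1,000,000,000,000 = 160.91 TB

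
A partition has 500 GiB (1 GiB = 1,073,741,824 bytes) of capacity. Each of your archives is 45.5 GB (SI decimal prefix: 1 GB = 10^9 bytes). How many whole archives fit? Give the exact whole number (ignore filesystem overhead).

11

Capacity: 500 GiB = 536,870,912,000 bytes
Per item: 45.5 GB = 45,500,000,000 bytes
⌊536,870,912,000 / 45,500,000,000⌋ = 11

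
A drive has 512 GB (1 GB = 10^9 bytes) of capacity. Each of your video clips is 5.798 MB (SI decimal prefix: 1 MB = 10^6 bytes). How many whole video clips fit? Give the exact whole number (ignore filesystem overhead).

88,306

Capacity: 512 GB = 512,000,000,000 bytes
Per item: 5.798 MB = 5,798,000 bytes
⌊512,000,000,000 / 5,798,000⌋ = 88,306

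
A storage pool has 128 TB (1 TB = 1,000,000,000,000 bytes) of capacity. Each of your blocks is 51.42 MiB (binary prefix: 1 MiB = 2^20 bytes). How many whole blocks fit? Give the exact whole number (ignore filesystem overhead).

2,373,985

Capacity: 128 TB = 128,000,000,000,000 bytes
Per item: 51.42 MiB = 53,917,777.92 bytes
⌊128,000,000,000,000 / 53,917,777.92⌋ = 2,373,985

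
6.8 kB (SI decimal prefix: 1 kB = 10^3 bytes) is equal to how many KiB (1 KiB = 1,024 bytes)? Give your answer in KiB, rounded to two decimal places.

6.64 KiB

6.8 kB = 6.8 × 10^3 bytes = 6,800 bytes
1 KiB = 2^10 bytes = 1,024 bytes
6,800 / 1,024 = 6.64 KiB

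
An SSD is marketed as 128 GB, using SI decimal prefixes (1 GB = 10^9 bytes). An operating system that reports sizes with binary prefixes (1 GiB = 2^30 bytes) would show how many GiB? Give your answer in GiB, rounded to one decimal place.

119.2 GiB

128 GB × 1,000,000,000 bytes/GB = 128,000,000,000 bytes
1 GiB = 1,073,741,824 bytes
128,000,000,000 / 1,073,741,824 = 119.2 GiB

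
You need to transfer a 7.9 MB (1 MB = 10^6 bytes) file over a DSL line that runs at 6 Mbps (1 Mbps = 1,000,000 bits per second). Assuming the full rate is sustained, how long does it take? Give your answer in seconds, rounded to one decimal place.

7.9 MB = 7,900,000 bytes = 63,200,000 bits
6 Mbps = 6,000,000 bits/s
time = 63,200,000 / 6,000,000 = 10.5 s

10.5 seconds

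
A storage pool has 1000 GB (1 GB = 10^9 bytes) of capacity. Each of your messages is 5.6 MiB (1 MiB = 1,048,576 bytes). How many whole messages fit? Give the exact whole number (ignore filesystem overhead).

170,298

Capacity: 1000 GB = 1,000,000,000,000 bytes
Per item: 5.6 MiB = 5,872,025.6 bytes
⌊1,000,000,000,000 / 5,872,025.6⌋ = 170,298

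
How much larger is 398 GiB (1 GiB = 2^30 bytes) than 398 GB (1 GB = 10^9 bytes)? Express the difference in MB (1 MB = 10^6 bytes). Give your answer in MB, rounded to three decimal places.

29,349.246 MB

398 GiB = 398 × 1,073,741,824 = 427,349,245,952 bytes
398 GB = 398 × 1,000,000,000 = 398,000,000,000 bytes
difference = 29,349,245,952 bytes
29,349,245,952 / 1,000,000 = 29,349.246 MB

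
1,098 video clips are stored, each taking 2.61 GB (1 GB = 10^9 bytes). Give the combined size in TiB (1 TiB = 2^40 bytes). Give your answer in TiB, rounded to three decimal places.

Total = 1,098 × 2.61 GB = 2865.78 GB
= 2865.78 × 1,000,000,000 bytes = 2,865,780,000,000 bytes
1 TiB = 1,099,511,627,776 bytes
2,865,780,000,000 / 1,099,511,627,776 = 2.606 TiB

2.606 TiB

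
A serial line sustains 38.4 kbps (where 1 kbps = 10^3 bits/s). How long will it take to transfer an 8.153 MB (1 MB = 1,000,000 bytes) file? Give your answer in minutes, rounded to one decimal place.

28.3 minutes

8.153 MB = 8,153,000 bytes = 65,224,000 bits
38.4 kbps = 38,400 bits/s
time = 65,224,000 / 38,400 = 1,698.54 s
1,698.54 s / 60 = 28.3 minutes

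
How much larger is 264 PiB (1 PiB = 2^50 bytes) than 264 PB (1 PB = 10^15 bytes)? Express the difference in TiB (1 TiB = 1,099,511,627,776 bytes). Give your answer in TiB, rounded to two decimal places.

30,229.40 TiB

264 PiB = 264 × 1,125,899,906,842,624 = 297,237,575,406,452,736 bytes
264 PB = 264 × 1,000,000,000,000,000 = 264,000,000,000,000,000 bytes
difference = 33,237,575,406,452,736 bytes
33,237,575,406,452,736 / 1,099,511,627,776 = 30,229.40 TiB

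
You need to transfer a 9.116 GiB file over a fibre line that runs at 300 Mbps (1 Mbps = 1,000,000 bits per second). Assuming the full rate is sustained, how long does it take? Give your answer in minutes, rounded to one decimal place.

9.116 GiB = 9,788,230,467.584 bytes = 78,305,843,740.672 bits
300 Mbps = 300,000,000 bits/s
time = 78,305,843,740.672 / 300,000,000 = 261.02 s
261.02 s / 60 = 4.4 minutes

4.4 minutes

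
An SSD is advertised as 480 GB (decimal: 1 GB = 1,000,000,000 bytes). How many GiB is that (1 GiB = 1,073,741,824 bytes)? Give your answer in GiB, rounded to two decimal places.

480 GB × 1,000,000,000 bytes/GB = 480,000,000,000 bytes
1 GiB = 2^30 bytes = 1,073,741,824 bytes
480,000,000,000 / 1,073,741,824 = 447.03 GiB

447.03 GiB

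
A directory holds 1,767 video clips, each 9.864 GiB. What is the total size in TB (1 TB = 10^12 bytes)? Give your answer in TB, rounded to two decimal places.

18.71 TB

Total = 1,767 × 9.864 GiB = 17429.688 GiB
= 17429.688 × 1,073,741,824 bytes = 18,714,984,984,870.912 bytes
1 TB = 1,000,000,000,000 bytes
18,714,984,984,870.912 / 1,000,000,000,000 = 18.71 TB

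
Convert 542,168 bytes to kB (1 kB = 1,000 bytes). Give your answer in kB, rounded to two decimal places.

542.17 kB

542,168 bytes given.
1 kB = 1,000 bytes
542,168 / 1,000 = 542.17 kB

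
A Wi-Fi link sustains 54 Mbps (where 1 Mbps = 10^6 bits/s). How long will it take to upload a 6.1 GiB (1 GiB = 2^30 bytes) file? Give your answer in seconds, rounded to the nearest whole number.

6.1 GiB = 6,549,825,126.4 bytes = 52,398,601,011.2 bits
54 Mbps = 54,000,000 bits/s
time = 52,398,601,011.2 / 54,000,000 = 970 s

970 seconds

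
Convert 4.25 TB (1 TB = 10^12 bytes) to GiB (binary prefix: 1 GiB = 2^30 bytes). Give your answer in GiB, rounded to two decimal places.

4.25 TB = 4.25 × 10^12 bytes = 4,250,000,000,000 bytes
1 GiB = 1,073,741,824 bytes
4,250,000,000,000 / 1,073,741,824 = 3,958.12 GiB

3,958.12 GiB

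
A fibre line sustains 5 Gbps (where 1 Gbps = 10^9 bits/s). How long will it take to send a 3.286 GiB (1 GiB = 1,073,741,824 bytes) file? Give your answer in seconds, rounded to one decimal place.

5.6 seconds

3.286 GiB = 3,528,315,633.664 bytes = 28,226,525,069.312 bits
5 Gbps = 5,000,000,000 bits/s
time = 28,226,525,069.312 / 5,000,000,000 = 5.6 s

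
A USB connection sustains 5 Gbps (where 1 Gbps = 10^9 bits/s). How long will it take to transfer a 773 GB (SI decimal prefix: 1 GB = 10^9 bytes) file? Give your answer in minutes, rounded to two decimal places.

20.61 minutes

773 GB = 773,000,000,000 bytes = 6,184,000,000,000 bits
5 Gbps = 5,000,000,000 bits/s
time = 6,184,000,000,000 / 5,000,000,000 = 1,236.800 s
1,236.800 s / 60 = 20.61 minutes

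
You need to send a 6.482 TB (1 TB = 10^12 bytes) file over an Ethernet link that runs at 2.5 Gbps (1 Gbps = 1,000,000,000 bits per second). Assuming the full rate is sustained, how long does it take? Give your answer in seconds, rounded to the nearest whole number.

20,742 seconds

6.482 TB = 6,482,000,000,000 bytes = 51,856,000,000,000 bits
2.5 Gbps = 2,500,000,000 bits/s
time = 51,856,000,000,000 / 2,500,000,000 = 20,742 s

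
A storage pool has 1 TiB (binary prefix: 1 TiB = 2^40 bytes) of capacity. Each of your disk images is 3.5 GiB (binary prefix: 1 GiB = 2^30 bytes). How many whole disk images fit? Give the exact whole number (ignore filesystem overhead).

Capacity: 1 TiB = 1,099,511,627,776 bytes
Per item: 3.5 GiB = 3,758,096,384 bytes
⌊1,099,511,627,776 / 3,758,096,384⌋ = 292

292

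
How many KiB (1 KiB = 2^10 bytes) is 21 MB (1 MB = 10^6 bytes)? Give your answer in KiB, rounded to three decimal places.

21 MB = 21 × 10^6 bytes = 21,000,000 bytes
1 KiB = 1,024 bytes
21,000,000 / 1,024 = 20,507.813 KiB

20,507.813 KiB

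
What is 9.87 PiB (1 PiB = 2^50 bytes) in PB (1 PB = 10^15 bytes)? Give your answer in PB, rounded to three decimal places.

9.87 PiB × 1,125,899,906,842,624 bytes/PiB = 11,112,632,080,536,698.88 bytes
1 PB = 10^15 bytes = 1,000,000,000,000,000 bytes
11,112,632,080,536,698.88 / 1,000,000,000,000,000 = 11.113 PB

11.113 PB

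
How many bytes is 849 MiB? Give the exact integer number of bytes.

890,241,024 bytes

849 × 1,048,576 = 890,241,024 bytes  (1 MiB = 2^20 bytes)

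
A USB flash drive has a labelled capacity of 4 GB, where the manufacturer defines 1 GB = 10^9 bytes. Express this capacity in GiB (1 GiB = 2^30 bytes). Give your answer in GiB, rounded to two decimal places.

4 GB = 4 × 10^9 bytes = 4,000,000,000 bytes
1 GiB = 1,073,741,824 bytes
4,000,000,000 / 1,073,741,824 = 3.73 GiB

3.73 GiB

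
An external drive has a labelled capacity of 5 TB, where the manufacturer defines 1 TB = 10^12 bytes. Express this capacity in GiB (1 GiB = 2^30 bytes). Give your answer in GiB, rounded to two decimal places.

5 TB = 5 × 10^12 bytes = 5,000,000,000,000 bytes
1 GiB = 1,073,741,824 bytes
5,000,000,000,000 / 1,073,741,824 = 4,656.61 GiB

4,656.61 GiB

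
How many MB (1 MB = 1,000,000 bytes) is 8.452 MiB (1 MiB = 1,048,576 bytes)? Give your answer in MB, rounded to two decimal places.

8.452 MiB × 1,048,576 bytes/MiB = 8,862,564.352 bytes
1 MB = 10^6 bytes = 1,000,000 bytes
8,862,564.352 / 1,000,000 = 8.86 MB

8.86 MB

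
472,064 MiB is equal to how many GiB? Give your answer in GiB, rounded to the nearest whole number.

472,064 MiB = 472,064 × 2^20 bytes = 494,994,980,864 bytes
1 GiB = 1,073,741,824 bytes
494,994,980,864 / 1,073,741,824 = 461 GiB

461 GiB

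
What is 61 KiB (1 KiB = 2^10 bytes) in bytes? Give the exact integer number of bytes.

62,464 bytes

61 × 1,024 = 62,464 bytes  (1 KiB = 2^10 bytes)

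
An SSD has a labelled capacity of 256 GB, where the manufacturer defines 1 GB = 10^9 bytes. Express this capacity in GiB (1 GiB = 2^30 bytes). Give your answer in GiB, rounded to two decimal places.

238.42 GiB

256 GB = 256 × 10^9 bytes = 256,000,000,000 bytes
1 GiB = 2^30 bytes = 1,073,741,824 bytes
256,000,000,000 / 1,073,741,824 = 238.42 GiB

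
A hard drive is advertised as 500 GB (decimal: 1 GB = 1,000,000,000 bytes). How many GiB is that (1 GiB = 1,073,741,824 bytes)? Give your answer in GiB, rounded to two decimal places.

465.66 GiB

500 GB × 1,000,000,000 bytes/GB = 500,000,000,000 bytes
1 GiB = 2^30 bytes = 1,073,741,824 bytes
500,000,000,000 / 1,073,741,824 = 465.66 GiB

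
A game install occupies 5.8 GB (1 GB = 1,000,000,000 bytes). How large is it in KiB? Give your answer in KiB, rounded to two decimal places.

5.8 GB = 5.8 × 10^9 bytes = 5,800,000,000 bytes
1 KiB = 2^10 bytes = 1,024 bytes
5,800,000,000 / 1,024 = 5,664,062.50 KiB

5,664,062.50 KiB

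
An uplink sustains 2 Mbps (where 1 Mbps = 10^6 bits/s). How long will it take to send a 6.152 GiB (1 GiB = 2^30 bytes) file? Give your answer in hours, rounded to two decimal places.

7.34 hours

6.152 GiB = 6,605,659,701.248 bytes = 52,845,277,609.984 bits
2 Mbps = 2,000,000 bits/s
time = 52,845,277,609.984 / 2,000,000 = 26,422.6388 s
26,422.6388 s / 3600 = 7.34 hours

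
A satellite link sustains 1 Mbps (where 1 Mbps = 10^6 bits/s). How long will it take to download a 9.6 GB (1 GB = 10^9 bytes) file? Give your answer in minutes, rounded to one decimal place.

9.6 GB = 9,600,000,000 bytes = 76,800,000,000 bits
1 Mbps = 1,000,000 bits/s
time = 76,800,000,000 / 1,000,000 = 76,800.00 s
76,800.00 s / 60 = 1,280.0 minutes

1,280.0 minutes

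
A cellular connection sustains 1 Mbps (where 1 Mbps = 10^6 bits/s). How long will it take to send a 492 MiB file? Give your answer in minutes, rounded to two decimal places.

68.79 minutes

492 MiB = 515,899,392 bytes = 4,127,195,136 bits
1 Mbps = 1,000,000 bits/s
time = 4,127,195,136 / 1,000,000 = 4,127.195 s
4,127.195 s / 60 = 68.79 minutes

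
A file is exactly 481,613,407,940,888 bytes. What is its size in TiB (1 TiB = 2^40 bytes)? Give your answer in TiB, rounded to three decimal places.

481,613,407,940,888 bytes given.
1 TiB = 2^40 bytes = 1,099,511,627,776 bytes
481,613,407,940,888 / 1,099,511,627,776 = 438.025 TiB

438.025 TiB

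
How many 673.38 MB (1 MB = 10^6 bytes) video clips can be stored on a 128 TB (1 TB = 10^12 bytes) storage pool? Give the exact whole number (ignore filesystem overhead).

190,085

Capacity: 128 TB = 128,000,000,000,000 bytes
Per item: 673.38 MB = 673,380,000 bytes
⌊128,000,000,000,000 / 673,380,000⌋ = 190,085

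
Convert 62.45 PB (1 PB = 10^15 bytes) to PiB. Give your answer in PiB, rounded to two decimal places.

62.45 PB = 62.45 × 10^15 bytes = 62,450,000,000,000,000 bytes
1 PiB = 2^50 bytes = 1,125,899,906,842,624 bytes
62,450,000,000,000,000 / 1,125,899,906,842,624 = 55.47 PiB

55.47 PiB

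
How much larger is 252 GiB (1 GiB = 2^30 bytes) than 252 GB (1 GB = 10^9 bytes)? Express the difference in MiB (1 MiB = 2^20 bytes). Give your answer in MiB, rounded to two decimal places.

17,722.07 MiB

252 GiB = 252 × 1,073,741,824 = 270,582,939,648 bytes
252 GB = 252 × 1,000,000,000 = 252,000,000,000 bytes
difference = 18,582,939,648 bytes
18,582,939,648 / 1,048,576 = 17,722.07 MiB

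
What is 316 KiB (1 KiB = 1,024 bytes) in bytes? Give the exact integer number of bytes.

323,584 bytes

316 × 1,024 = 323,584 bytes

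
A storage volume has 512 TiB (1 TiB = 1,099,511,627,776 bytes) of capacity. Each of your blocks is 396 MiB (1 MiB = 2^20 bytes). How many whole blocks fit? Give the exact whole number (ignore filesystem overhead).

Capacity: 512 TiB = 562,949,953,421,312 bytes
Per item: 396 MiB = 415,236,096 bytes
⌊562,949,953,421,312 / 415,236,096⌋ = 1,355,734

1,355,734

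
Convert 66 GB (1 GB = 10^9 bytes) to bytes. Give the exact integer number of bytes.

66,000,000,000 bytes

66 × 1,000,000,000 = 66,000,000,000 bytes  (1 GB = 10^9 bytes)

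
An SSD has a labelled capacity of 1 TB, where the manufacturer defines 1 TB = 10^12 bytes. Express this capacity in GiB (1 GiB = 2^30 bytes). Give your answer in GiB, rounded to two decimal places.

1 TB = 1 × 10^12 bytes = 1,000,000,000,000 bytes
1 GiB = 2^30 bytes = 1,073,741,824 bytes
1,000,000,000,000 / 1,073,741,824 = 931.32 GiB

931.32 GiB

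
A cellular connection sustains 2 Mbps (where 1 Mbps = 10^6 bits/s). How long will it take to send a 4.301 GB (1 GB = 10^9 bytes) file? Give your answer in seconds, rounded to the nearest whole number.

4.301 GB = 4,301,000,000 bytes = 34,408,000,000 bits
2 Mbps = 2,000,000 bits/s
time = 34,408,000,000 / 2,000,000 = 17,204 s

17,204 seconds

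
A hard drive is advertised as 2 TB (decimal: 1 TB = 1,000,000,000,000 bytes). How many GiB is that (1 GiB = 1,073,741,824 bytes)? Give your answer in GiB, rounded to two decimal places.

2 TB = 2 × 10^12 bytes = 2,000,000,000,000 bytes
1 GiB = 2^30 bytes = 1,073,741,824 bytes
2,000,000,000,000 / 1,073,741,824 = 1,862.65 GiB

1,862.65 GiB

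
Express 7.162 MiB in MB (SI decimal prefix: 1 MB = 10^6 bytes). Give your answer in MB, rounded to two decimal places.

7.162 MiB × 1,048,576 bytes/MiB = 7,509,901.312 bytes
1 MB = 10^6 bytes = 1,000,000 bytes
7,509,901.312 / 1,000,000 = 7.51 MB

7.51 MB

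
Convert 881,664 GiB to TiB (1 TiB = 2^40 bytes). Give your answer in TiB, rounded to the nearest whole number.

881,664 GiB = 881,664 × 2^30 bytes = 946,679,511,515,136 bytes
1 TiB = 2^40 bytes = 1,099,511,627,776 bytes
946,679,511,515,136 / 1,099,511,627,776 = 861 TiB

861 TiB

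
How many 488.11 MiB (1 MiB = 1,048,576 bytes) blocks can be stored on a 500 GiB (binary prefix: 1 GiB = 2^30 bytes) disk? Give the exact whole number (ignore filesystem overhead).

Capacity: 500 GiB = 536,870,912,000 bytes
Per item: 488.11 MiB = 511,820,431.36 bytes
⌊536,870,912,000 / 511,820,431.36⌋ = 1,048

1,048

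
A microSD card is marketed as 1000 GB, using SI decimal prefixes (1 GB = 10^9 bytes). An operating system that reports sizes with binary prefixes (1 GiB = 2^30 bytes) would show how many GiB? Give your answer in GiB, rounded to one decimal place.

931.3 GiB

1000 GB × 1,000,000,000 bytes/GB = 1,000,000,000,000 bytes
1 GiB = 2^30 bytes = 1,073,741,824 bytes
1,000,000,000,000 / 1,073,741,824 = 931.3 GiB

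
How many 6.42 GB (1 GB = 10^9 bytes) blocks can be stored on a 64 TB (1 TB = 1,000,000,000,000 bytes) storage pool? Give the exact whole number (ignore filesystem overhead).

9,968

Capacity: 64 TB = 64,000,000,000,000 bytes
Per item: 6.42 GB = 6,420,000,000 bytes
⌊64,000,000,000,000 / 6,420,000,000⌋ = 9,968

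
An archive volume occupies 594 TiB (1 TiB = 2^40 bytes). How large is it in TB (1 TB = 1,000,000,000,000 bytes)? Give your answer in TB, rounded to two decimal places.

653.11 TB

594 TiB × 1,099,511,627,776 bytes/TiB = 653,109,906,898,944 bytes
1 TB = 10^12 bytes = 1,000,000,000,000 bytes
653,109,906,898,944 / 1,000,000,000,000 = 653.11 TB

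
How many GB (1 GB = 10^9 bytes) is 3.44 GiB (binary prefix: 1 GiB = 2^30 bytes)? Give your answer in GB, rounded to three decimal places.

3.44 GiB = 3.44 × 2^30 bytes = 3,693,671,874.56 bytes
1 GB = 10^9 bytes = 1,000,000,000 bytes
3,693,671,874.56 / 1,000,000,000 = 3.694 GB

3.694 GB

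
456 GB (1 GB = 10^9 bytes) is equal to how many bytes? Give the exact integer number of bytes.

456 × 1,000,000,000 = 456,000,000,000 bytes  (1 GB = 10^9 bytes)

456,000,000,000 bytes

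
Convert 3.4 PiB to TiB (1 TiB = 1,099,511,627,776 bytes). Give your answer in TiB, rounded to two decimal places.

3.4 PiB = 3.4 × 2^50 bytes = 3,828,059,683,264,921.6 bytes
1 TiB = 1,099,511,627,776 bytes
3,828,059,683,264,921.6 / 1,099,511,627,776 = 3,481.60 TiB

3,481.60 TiB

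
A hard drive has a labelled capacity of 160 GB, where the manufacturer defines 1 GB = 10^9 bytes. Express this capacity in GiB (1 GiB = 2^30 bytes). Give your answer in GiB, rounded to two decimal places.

149.01 GiB

160 GB × 1,000,000,000 bytes/GB = 160,000,000,000 bytes
1 GiB = 2^30 bytes = 1,073,741,824 bytes
160,000,000,000 / 1,073,741,824 = 149.01 GiB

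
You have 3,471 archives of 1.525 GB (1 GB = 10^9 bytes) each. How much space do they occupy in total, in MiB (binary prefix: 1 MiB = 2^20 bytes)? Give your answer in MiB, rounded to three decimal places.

5,048,060.417 MiB

Total = 3,471 × 1.525 GB = 5293.275 GB
= 5293.275 × 1,000,000,000 bytes = 5,293,275,000,000 bytes
1 MiB = 1,048,576 bytes
5,293,275,000,000 / 1,048,576 = 5,048,060.417 MiB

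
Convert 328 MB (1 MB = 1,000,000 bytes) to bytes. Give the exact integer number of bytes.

328 × 1,000,000 = 328,000,000 bytes  (1 MB = 10^6 bytes)

328,000,000 bytes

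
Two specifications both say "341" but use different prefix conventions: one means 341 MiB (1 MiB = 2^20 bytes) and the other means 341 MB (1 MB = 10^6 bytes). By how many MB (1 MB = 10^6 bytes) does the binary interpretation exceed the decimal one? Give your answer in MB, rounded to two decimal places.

16.56 MB

341 MiB = 341 × 1,048,576 = 357,564,416 bytes
341 MB = 341 × 1,000,000 = 341,000,000 bytes
difference = 16,564,416 bytes
16,564,416 / 1,000,000 = 16.56 MB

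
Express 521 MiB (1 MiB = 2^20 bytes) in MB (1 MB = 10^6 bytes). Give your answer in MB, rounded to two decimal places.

521 MiB = 521 × 2^20 bytes = 546,308,096 bytes
1 MB = 1,000,000 bytes
546,308,096 / 1,000,000 = 546.31 MB

546.31 MB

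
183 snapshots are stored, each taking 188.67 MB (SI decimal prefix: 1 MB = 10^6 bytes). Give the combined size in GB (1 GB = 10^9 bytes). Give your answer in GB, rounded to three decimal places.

34.527 GB

Total = 183 × 188.67 MB = 34526.61 MB
= 34526.61 × 1,000,000 bytes = 34,526,610,000 bytes
1 GB = 1,000,000,000 bytes
34,526,610,000 / 1,000,000,000 = 34.527 GB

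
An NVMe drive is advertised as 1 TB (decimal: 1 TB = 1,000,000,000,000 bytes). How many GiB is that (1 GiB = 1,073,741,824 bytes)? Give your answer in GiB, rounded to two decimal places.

931.32 GiB

1 TB = 1 × 10^12 bytes = 1,000,000,000,000 bytes
1 GiB = 1,073,741,824 bytes
1,000,000,000,000 / 1,073,741,824 = 931.32 GiB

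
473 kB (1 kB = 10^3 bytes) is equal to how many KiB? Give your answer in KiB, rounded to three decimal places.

473 kB × 1,000 bytes/kB = 473,000 bytes
1 KiB = 1,024 bytes
473,000 / 1,024 = 461.914 KiB

461.914 KiB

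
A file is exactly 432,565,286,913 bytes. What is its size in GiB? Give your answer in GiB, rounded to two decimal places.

402.86 GiB

432,565,286,913 bytes given.
1 GiB = 2^30 bytes = 1,073,741,824 bytes
432,565,286,913 / 1,073,741,824 = 402.86 GiB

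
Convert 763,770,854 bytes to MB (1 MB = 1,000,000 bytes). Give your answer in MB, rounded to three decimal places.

763.771 MB

763,770,854 bytes given.
1 MB = 10^6 bytes = 1,000,000 bytes
763,770,854 / 1,000,000 = 763.771 MB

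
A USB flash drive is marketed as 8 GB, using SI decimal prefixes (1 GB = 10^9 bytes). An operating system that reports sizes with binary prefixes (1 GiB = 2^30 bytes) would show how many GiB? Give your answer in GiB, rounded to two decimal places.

7.45 GiB

8 GB = 8 × 10^9 bytes = 8,000,000,000 bytes
1 GiB = 2^30 bytes = 1,073,741,824 bytes
8,000,000,000 / 1,073,741,824 = 7.45 GiB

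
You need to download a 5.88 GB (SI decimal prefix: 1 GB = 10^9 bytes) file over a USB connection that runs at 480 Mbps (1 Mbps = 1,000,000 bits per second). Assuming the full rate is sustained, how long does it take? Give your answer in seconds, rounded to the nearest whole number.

5.88 GB = 5,880,000,000 bytes = 47,040,000,000 bits
480 Mbps = 480,000,000 bits/s
time = 47,040,000,000 / 480,000,000 = 98 s

98 seconds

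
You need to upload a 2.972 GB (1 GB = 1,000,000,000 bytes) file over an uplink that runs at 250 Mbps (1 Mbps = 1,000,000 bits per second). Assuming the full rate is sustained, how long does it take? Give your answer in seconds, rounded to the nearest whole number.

2.972 GB = 2,972,000,000 bytes = 23,776,000,000 bits
250 Mbps = 250,000,000 bits/s
time = 23,776,000,000 / 250,000,000 = 95 s

95 seconds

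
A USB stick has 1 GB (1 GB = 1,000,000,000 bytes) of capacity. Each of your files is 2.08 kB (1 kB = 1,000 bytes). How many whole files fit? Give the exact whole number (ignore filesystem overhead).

480,769

Capacity: 1 GB = 1,000,000,000 bytes
Per item: 2.08 kB = 2,080 bytes
⌊1,000,000,000 / 2,080⌋ = 480,769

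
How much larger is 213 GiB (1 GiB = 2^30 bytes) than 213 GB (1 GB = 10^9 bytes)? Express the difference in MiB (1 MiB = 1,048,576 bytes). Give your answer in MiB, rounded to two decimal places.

14,979.37 MiB

213 GiB = 213 × 1,073,741,824 = 228,707,008,512 bytes
213 GB = 213 × 1,000,000,000 = 213,000,000,000 bytes
difference = 15,707,008,512 bytes
15,707,008,512 / 1,048,576 = 14,979.37 MiB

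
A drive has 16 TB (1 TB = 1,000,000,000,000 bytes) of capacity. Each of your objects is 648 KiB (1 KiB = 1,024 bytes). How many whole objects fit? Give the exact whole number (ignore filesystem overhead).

Capacity: 16 TB = 16,000,000,000,000 bytes
Per item: 648 KiB = 663,552 bytes
⌊16,000,000,000,000 / 663,552⌋ = 24,112,654

24,112,654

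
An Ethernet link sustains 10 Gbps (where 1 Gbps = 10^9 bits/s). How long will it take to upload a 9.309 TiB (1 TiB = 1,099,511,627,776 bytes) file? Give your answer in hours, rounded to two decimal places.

9.309 TiB = 10,235,353,742,966.784 bytes = 81,882,829,943,734.272 bits
10 Gbps = 10,000,000,000 bits/s
time = 81,882,829,943,734.272 / 10,000,000,000 = 8,188.2830 s
8,188.2830 s / 3600 = 2.27 hours

2.27 hours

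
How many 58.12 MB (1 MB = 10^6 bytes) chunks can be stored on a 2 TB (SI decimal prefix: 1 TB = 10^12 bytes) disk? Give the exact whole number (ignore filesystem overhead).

Capacity: 2 TB = 2,000,000,000,000 bytes
Per item: 58.12 MB = 58,120,000 bytes
⌊2,000,000,000,000 / 58,120,000⌋ = 34,411

34,411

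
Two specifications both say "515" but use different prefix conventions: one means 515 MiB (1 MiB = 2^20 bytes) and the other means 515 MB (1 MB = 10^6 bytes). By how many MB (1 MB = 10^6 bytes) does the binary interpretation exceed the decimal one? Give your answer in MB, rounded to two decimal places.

515 MiB = 515 × 1,048,576 = 540,016,640 bytes
515 MB = 515 × 1,000,000 = 515,000,000 bytes
difference = 25,016,640 bytes
25,016,640 / 1,000,000 = 25.02 MB

25.02 MB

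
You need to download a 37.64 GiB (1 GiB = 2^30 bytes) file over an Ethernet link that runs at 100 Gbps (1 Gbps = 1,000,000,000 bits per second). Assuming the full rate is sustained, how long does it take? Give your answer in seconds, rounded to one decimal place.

37.64 GiB = 40,415,642,255.36 bytes = 323,325,138,042.88 bits
100 Gbps = 100,000,000,000 bits/s
time = 323,325,138,042.88 / 100,000,000,000 = 3.2 s

3.2 seconds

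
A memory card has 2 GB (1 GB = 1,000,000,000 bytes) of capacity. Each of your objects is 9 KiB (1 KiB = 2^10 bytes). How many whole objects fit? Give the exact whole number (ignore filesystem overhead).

Capacity: 2 GB = 2,000,000,000 bytes
Per item: 9 KiB = 9,216 bytes
⌊2,000,000,000 / 9,216⌋ = 217,013

217,013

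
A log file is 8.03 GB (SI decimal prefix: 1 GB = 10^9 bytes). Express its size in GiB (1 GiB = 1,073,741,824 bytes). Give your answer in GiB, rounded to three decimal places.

7.479 GiB

8.03 GB = 8.03 × 10^9 bytes = 8,030,000,000 bytes
1 GiB = 2^30 bytes = 1,073,741,824 bytes
8,030,000,000 / 1,073,741,824 = 7.479 GiB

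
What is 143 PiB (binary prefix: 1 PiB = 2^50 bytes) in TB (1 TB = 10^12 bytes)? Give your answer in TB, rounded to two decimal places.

161,003.69 TB

143 PiB = 143 × 2^50 bytes = 161,003,686,678,495,232 bytes
1 TB = 1,000,000,000,000 bytes
161,003,686,678,495,232 / 1,000,000,000,000 = 161,003.69 TB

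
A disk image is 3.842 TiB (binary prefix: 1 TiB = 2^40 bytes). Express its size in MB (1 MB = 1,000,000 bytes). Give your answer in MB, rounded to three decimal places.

4,224,323.674 MB

3.842 TiB = 3.842 × 2^40 bytes = 4,224,323,673,915.392 bytes
1 MB = 10^6 bytes = 1,000,000 bytes
4,224,323,673,915.392 / 1,000,000 = 4,224,323.674 MB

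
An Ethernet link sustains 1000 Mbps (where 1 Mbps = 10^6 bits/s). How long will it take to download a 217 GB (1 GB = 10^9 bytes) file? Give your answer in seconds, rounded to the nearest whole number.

217 GB = 217,000,000,000 bytes = 1,736,000,000,000 bits
1000 Mbps = 1,000,000,000 bits/s
time = 1,736,000,000,000 / 1,000,000,000 = 1,736 s

1,736 seconds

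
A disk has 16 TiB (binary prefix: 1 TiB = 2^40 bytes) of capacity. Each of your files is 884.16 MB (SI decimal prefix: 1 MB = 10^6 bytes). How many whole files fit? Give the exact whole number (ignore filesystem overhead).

19,897

Capacity: 16 TiB = 17,592,186,044,416 bytes
Per item: 884.16 MB = 884,160,000 bytes
⌊17,592,186,044,416 / 884,160,000⌋ = 19,897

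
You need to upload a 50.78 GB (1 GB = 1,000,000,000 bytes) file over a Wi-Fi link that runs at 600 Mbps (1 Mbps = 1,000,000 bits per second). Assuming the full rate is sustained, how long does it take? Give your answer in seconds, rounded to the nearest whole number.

677 seconds

50.78 GB = 50,780,000,000 bytes = 406,240,000,000 bits
600 Mbps = 600,000,000 bits/s
time = 406,240,000,000 / 600,000,000 = 677 s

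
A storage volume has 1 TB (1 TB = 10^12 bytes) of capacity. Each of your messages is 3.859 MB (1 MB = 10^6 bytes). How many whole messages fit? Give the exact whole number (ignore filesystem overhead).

Capacity: 1 TB = 1,000,000,000,000 bytes
Per item: 3.859 MB = 3,859,000 bytes
⌊1,000,000,000,000 / 3,859,000⌋ = 259,134

259,134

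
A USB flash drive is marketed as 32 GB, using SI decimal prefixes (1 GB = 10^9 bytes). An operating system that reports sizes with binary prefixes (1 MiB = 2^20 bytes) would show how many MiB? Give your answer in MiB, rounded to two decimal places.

30,517.58 MiB

32 GB × 1,000,000,000 bytes/GB = 32,000,000,000 bytes
1 MiB = 2^20 bytes = 1,048,576 bytes
32,000,000,000 / 1,048,576 = 30,517.58 MiB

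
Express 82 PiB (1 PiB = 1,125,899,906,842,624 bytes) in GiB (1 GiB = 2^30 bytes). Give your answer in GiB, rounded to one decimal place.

85,983,232.0 GiB

82 PiB × 1,125,899,906,842,624 bytes/PiB = 92,323,792,361,095,168 bytes
1 GiB = 1,073,741,824 bytes
92,323,792,361,095,168 / 1,073,741,824 = 85,983,232.0 GiB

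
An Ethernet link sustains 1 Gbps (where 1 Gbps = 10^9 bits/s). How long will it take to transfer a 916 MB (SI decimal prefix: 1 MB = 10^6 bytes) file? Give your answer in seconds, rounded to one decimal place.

7.3 seconds

916 MB = 916,000,000 bytes = 7,328,000,000 bits
1 Gbps = 1,000,000,000 bits/s
time = 7,328,000,000 / 1,000,000,000 = 7.3 s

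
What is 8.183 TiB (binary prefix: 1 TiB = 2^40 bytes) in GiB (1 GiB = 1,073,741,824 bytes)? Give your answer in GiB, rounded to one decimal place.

8,379.4 GiB

8.183 TiB = 8.183 × 2^40 bytes = 8,997,303,650,091.008 bytes
1 GiB = 1,073,741,824 bytes
8,997,303,650,091.008 / 1,073,741,824 = 8,379.4 GiB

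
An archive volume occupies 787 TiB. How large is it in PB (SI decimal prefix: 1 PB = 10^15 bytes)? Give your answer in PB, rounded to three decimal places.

0.865 PB

787 TiB = 787 × 2^40 bytes = 865,315,651,059,712 bytes
1 PB = 1,000,000,000,000,000 bytes
865,315,651,059,712 / 1,000,000,000,000,000 = 0.865 PB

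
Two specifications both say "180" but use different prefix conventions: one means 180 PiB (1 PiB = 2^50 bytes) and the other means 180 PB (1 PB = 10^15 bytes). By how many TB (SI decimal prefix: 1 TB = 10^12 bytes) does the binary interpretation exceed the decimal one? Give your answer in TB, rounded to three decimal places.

22,661.983 TB

180 PiB = 180 × 1,125,899,906,842,624 = 202,661,983,231,672,320 bytes
180 PB = 180 × 1,000,000,000,000,000 = 180,000,000,000,000,000 bytes
difference = 22,661,983,231,672,320 bytes
22,661,983,231,672,320 / 1,000,000,000,000 = 22,661.983 TB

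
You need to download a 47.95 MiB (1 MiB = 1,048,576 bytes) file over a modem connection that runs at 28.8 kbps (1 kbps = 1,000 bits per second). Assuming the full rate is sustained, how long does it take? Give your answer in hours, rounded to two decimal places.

3.88 hours

47.95 MiB = 50,279,219.2 bytes = 402,233,753.6 bits
28.8 kbps = 28,800 bits/s
time = 402,233,753.6 / 28,800 = 13,966.4498 s
13,966.4498 s / 3600 = 3.88 hours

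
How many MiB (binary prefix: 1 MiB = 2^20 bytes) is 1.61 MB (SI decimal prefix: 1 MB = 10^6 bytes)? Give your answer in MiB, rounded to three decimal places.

1.61 MB × 1,000,000 bytes/MB = 1,610,000 bytes
1 MiB = 2^20 bytes = 1,048,576 bytes
1,610,000 / 1,048,576 = 1.535 MiB

1.535 MiB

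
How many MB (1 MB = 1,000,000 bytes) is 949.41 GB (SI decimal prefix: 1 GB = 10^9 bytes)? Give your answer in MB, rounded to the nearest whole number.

949.41 GB = 949.41 × 10^9 bytes = 949,410,000,000 bytes
1 MB = 1,000,000 bytes
949,410,000,000 / 1,000,000 = 949,410 MB

949,410 MB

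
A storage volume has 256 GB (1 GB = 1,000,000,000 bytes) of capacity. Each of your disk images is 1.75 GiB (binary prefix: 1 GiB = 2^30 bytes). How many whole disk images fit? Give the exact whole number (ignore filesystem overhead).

Capacity: 256 GB = 256,000,000,000 bytes
Per item: 1.75 GiB = 1,879,048,192 bytes
⌊256,000,000,000 / 1,879,048,192⌋ = 136

136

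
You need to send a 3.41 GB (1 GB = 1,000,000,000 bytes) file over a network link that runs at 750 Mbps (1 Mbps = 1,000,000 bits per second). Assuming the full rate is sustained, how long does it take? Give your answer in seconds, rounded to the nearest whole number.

3.41 GB = 3,410,000,000 bytes = 27,280,000,000 bits
750 Mbps = 750,000,000 bits/s
time = 27,280,000,000 / 750,000,000 = 36 s

36 seconds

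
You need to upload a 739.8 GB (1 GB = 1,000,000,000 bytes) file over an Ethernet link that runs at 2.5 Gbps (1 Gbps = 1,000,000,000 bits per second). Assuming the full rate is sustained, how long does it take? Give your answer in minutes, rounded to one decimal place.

739.8 GB = 739,800,000,000 bytes = 5,918,400,000,000 bits
2.5 Gbps = 2,500,000,000 bits/s
time = 5,918,400,000,000 / 2,500,000,000 = 2,367.36 s
2,367.36 s / 60 = 39.5 minutes

39.5 minutes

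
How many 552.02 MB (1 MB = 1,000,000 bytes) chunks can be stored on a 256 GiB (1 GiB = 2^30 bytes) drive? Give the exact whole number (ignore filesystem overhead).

Capacity: 256 GiB = 274,877,906,944 bytes
Per item: 552.02 MB = 552,020,000 bytes
⌊274,877,906,944 / 552,020,000⌋ = 497

497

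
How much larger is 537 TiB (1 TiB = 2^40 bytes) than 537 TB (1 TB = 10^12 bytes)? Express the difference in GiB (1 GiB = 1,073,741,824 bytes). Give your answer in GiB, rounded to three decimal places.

49,767.777 GiB

537 TiB = 537 × 1,099,511,627,776 = 590,437,744,115,712 bytes
537 TB = 537 × 1,000,000,000,000 = 537,000,000,000,000 bytes
difference = 53,437,744,115,712 bytes
53,437,744,115,712 / 1,073,741,824 = 49,767.777 GiB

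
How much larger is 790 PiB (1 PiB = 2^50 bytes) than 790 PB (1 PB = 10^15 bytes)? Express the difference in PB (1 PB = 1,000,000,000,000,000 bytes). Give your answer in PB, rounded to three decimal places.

790 PiB = 790 × 1,125,899,906,842,624 = 889,460,926,405,672,960 bytes
790 PB = 790 × 1,000,000,000,000,000 = 790,000,000,000,000,000 bytes
difference = 99,460,926,405,672,960 bytes
99,460,926,405,672,960 / 1,000,000,000,000,000 = 99.461 PB

99.461 PB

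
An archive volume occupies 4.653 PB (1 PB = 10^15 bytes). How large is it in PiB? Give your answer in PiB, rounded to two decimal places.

4.13 PiB

4.653 PB = 4.653 × 10^15 bytes = 4,653,000,000,000,000 bytes
1 PiB = 1,125,899,906,842,624 bytes
4,653,000,000,000,000 / 1,125,899,906,842,624 = 4.13 PiB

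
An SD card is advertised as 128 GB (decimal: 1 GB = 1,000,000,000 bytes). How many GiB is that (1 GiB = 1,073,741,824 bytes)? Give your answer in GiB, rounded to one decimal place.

119.2 GiB

128 GB = 128 × 10^9 bytes = 128,000,000,000 bytes
1 GiB = 1,073,741,824 bytes
128,000,000,000 / 1,073,741,824 = 119.2 GiB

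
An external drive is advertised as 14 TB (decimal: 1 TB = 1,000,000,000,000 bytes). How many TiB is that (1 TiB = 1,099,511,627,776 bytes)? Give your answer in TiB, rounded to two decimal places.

14 TB × 1,000,000,000,000 bytes/TB = 14,000,000,000,000 bytes
1 TiB = 1,099,511,627,776 bytes
14,000,000,000,000 / 1,099,511,627,776 = 12.73 TiB

12.73 TiB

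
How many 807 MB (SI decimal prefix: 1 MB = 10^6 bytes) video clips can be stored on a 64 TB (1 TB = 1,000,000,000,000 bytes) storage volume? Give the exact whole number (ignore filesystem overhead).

Capacity: 64 TB = 64,000,000,000,000 bytes
Per item: 807 MB = 807,000,000 bytes
⌊64,000,000,000,000 / 807,000,000⌋ = 79,306

79,306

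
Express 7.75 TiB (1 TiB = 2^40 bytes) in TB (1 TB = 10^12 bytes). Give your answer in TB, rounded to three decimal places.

7.75 TiB = 7.75 × 2^40 bytes = 8,521,215,115,264 bytes
1 TB = 1,000,000,000,000 bytes
8,521,215,115,264 / 1,000,000,000,000 = 8.521 TB

8.521 TB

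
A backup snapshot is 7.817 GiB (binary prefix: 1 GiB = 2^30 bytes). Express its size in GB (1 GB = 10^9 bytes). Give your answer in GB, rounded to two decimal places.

7.817 GiB = 7.817 × 2^30 bytes = 8,393,439,838.208 bytes
1 GB = 1,000,000,000 bytes
8,393,439,838.208 / 1,000,000,000 = 8.39 GB

8.39 GB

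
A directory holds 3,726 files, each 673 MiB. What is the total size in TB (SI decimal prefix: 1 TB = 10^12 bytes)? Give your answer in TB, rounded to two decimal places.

2.63 TB

Total = 3,726 × 673 MiB = 2,507,598 MiB
= 2,507,598 × 1,048,576 bytes = 2,629,407,080,448 bytes
1 TB = 1,000,000,000,000 bytes
2,629,407,080,448 / 1,000,000,000,000 = 2.63 TB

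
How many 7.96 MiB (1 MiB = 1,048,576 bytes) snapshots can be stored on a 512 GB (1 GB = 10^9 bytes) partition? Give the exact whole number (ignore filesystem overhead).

Capacity: 512 GB = 512,000,000,000 bytes
Per item: 7.96 MiB = 8,346,664.96 bytes
⌊512,000,000,000 / 8,346,664.96⌋ = 61,341

61,341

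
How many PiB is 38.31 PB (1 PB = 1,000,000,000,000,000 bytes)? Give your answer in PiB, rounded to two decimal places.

34.03 PiB

38.31 PB = 38.31 × 10^15 bytes = 38,310,000,000,000,000 bytes
1 PiB = 2^50 bytes = 1,125,899,906,842,624 bytes
38,310,000,000,000,000 / 1,125,899,906,842,624 = 34.03 PiB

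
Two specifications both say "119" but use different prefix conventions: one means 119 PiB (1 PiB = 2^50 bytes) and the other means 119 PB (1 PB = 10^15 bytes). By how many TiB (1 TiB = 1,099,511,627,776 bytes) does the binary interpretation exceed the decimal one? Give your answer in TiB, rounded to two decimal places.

119 PiB = 119 × 1,125,899,906,842,624 = 133,982,088,914,272,256 bytes
119 PB = 119 × 1,000,000,000,000,000 = 119,000,000,000,000,000 bytes
difference = 14,982,088,914,272,256 bytes
14,982,088,914,272,256 / 1,099,511,627,776 = 13,626.13 TiB

13,626.13 TiB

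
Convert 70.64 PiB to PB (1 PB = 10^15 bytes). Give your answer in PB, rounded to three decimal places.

70.64 PiB × 1,125,899,906,842,624 bytes/PiB = 79,533,569,419,362,959.36 bytes
1 PB = 1,000,000,000,000,000 bytes
79,533,569,419,362,959.36 / 1,000,000,000,000,000 = 79.534 PB

79.534 PB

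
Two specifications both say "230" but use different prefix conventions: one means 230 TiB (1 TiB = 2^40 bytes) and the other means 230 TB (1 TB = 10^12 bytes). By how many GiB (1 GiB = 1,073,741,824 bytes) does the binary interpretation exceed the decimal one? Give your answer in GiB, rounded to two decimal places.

230 TiB = 230 × 1,099,511,627,776 = 252,887,674,388,480 bytes
230 TB = 230 × 1,000,000,000,000 = 230,000,000,000,000 bytes
difference = 22,887,674,388,480 bytes
22,887,674,388,480 / 1,073,741,824 = 21,315.81 GiB

21,315.81 GiB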